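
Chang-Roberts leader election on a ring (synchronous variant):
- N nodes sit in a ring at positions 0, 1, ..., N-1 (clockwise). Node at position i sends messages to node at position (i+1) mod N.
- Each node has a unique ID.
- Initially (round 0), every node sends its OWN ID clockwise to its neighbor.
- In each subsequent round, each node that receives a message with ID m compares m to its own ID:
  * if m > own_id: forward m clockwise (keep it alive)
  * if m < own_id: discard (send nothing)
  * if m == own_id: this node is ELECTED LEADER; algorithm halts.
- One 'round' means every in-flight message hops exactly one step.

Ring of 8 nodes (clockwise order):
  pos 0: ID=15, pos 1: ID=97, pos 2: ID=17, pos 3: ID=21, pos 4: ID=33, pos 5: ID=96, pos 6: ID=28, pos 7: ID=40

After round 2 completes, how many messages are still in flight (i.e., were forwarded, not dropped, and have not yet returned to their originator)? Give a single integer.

Answer: 2

Derivation:
Round 1: pos1(id97) recv 15: drop; pos2(id17) recv 97: fwd; pos3(id21) recv 17: drop; pos4(id33) recv 21: drop; pos5(id96) recv 33: drop; pos6(id28) recv 96: fwd; pos7(id40) recv 28: drop; pos0(id15) recv 40: fwd
Round 2: pos3(id21) recv 97: fwd; pos7(id40) recv 96: fwd; pos1(id97) recv 40: drop
After round 2: 2 messages still in flight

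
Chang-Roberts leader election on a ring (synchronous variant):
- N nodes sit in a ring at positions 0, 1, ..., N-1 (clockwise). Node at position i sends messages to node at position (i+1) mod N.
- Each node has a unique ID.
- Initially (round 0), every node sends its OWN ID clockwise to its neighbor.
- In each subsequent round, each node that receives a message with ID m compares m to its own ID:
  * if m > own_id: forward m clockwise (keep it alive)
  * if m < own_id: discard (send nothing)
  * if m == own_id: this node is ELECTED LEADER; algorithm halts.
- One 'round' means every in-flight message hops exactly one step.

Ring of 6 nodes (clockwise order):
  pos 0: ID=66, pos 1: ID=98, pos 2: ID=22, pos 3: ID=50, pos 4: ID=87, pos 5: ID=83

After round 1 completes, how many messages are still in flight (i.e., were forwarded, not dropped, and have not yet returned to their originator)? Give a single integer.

Round 1: pos1(id98) recv 66: drop; pos2(id22) recv 98: fwd; pos3(id50) recv 22: drop; pos4(id87) recv 50: drop; pos5(id83) recv 87: fwd; pos0(id66) recv 83: fwd
After round 1: 3 messages still in flight

Answer: 3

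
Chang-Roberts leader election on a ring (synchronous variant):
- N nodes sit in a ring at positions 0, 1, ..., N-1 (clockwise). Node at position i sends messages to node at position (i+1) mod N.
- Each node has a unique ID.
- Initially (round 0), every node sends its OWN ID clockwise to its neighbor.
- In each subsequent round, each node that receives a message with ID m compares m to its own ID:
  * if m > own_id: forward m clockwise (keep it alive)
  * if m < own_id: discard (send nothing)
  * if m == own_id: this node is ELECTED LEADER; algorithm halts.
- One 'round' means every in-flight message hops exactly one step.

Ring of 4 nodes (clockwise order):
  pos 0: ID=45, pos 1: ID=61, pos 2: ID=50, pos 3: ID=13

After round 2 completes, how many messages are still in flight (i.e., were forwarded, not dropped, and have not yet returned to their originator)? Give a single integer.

Answer: 2

Derivation:
Round 1: pos1(id61) recv 45: drop; pos2(id50) recv 61: fwd; pos3(id13) recv 50: fwd; pos0(id45) recv 13: drop
Round 2: pos3(id13) recv 61: fwd; pos0(id45) recv 50: fwd
After round 2: 2 messages still in flight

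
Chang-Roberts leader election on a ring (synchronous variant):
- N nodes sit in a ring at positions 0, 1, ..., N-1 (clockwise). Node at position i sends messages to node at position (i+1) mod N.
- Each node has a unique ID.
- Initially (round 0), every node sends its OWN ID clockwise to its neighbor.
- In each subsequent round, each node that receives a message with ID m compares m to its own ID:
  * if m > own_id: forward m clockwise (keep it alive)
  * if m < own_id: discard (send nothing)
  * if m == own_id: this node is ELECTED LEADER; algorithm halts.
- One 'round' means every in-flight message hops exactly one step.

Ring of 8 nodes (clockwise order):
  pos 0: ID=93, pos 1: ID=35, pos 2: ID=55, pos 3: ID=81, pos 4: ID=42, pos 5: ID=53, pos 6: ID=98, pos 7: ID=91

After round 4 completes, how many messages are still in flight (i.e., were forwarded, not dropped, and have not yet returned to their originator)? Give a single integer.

Answer: 2

Derivation:
Round 1: pos1(id35) recv 93: fwd; pos2(id55) recv 35: drop; pos3(id81) recv 55: drop; pos4(id42) recv 81: fwd; pos5(id53) recv 42: drop; pos6(id98) recv 53: drop; pos7(id91) recv 98: fwd; pos0(id93) recv 91: drop
Round 2: pos2(id55) recv 93: fwd; pos5(id53) recv 81: fwd; pos0(id93) recv 98: fwd
Round 3: pos3(id81) recv 93: fwd; pos6(id98) recv 81: drop; pos1(id35) recv 98: fwd
Round 4: pos4(id42) recv 93: fwd; pos2(id55) recv 98: fwd
After round 4: 2 messages still in flight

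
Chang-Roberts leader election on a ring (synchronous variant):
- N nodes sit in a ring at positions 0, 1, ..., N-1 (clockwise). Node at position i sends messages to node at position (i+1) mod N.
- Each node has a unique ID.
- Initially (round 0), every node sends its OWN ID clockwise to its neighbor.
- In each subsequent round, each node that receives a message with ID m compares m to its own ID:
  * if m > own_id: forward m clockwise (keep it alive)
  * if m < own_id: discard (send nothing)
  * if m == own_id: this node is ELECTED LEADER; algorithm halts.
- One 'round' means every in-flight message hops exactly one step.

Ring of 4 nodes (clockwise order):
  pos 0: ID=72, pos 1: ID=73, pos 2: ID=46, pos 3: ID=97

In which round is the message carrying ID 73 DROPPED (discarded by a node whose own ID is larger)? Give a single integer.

Round 1: pos1(id73) recv 72: drop; pos2(id46) recv 73: fwd; pos3(id97) recv 46: drop; pos0(id72) recv 97: fwd
Round 2: pos3(id97) recv 73: drop; pos1(id73) recv 97: fwd
Round 3: pos2(id46) recv 97: fwd
Round 4: pos3(id97) recv 97: ELECTED
Message ID 73 originates at pos 1; dropped at pos 3 in round 2

Answer: 2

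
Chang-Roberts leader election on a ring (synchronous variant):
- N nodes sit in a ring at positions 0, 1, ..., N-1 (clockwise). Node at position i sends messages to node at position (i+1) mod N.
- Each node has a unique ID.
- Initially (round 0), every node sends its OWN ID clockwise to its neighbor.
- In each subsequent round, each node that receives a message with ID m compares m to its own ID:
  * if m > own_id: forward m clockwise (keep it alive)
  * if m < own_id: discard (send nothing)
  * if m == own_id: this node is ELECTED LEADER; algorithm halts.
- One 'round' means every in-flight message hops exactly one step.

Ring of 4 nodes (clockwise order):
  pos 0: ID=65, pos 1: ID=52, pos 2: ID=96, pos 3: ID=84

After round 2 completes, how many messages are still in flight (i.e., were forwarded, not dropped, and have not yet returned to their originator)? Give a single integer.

Round 1: pos1(id52) recv 65: fwd; pos2(id96) recv 52: drop; pos3(id84) recv 96: fwd; pos0(id65) recv 84: fwd
Round 2: pos2(id96) recv 65: drop; pos0(id65) recv 96: fwd; pos1(id52) recv 84: fwd
After round 2: 2 messages still in flight

Answer: 2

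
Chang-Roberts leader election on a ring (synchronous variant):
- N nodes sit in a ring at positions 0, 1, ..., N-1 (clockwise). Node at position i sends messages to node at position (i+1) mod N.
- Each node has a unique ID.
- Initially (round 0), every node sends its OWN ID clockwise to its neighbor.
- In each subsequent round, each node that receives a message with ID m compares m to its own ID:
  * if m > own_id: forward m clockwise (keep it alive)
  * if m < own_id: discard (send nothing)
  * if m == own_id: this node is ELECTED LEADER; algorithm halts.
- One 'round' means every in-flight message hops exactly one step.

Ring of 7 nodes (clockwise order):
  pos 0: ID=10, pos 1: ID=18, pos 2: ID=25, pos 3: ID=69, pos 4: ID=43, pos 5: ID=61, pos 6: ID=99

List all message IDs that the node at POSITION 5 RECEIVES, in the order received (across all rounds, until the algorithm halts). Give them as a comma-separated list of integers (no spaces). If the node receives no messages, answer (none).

Answer: 43,69,99

Derivation:
Round 1: pos1(id18) recv 10: drop; pos2(id25) recv 18: drop; pos3(id69) recv 25: drop; pos4(id43) recv 69: fwd; pos5(id61) recv 43: drop; pos6(id99) recv 61: drop; pos0(id10) recv 99: fwd
Round 2: pos5(id61) recv 69: fwd; pos1(id18) recv 99: fwd
Round 3: pos6(id99) recv 69: drop; pos2(id25) recv 99: fwd
Round 4: pos3(id69) recv 99: fwd
Round 5: pos4(id43) recv 99: fwd
Round 6: pos5(id61) recv 99: fwd
Round 7: pos6(id99) recv 99: ELECTED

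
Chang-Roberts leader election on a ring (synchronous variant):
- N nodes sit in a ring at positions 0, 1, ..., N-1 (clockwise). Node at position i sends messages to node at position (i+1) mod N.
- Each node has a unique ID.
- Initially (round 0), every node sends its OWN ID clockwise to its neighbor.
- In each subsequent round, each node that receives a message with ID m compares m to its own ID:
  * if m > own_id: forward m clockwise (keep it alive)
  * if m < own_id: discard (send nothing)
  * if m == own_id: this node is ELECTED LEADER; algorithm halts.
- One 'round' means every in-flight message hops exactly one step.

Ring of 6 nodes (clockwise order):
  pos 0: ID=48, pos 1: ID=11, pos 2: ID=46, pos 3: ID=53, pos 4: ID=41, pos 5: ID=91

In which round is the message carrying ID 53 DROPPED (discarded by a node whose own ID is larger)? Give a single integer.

Round 1: pos1(id11) recv 48: fwd; pos2(id46) recv 11: drop; pos3(id53) recv 46: drop; pos4(id41) recv 53: fwd; pos5(id91) recv 41: drop; pos0(id48) recv 91: fwd
Round 2: pos2(id46) recv 48: fwd; pos5(id91) recv 53: drop; pos1(id11) recv 91: fwd
Round 3: pos3(id53) recv 48: drop; pos2(id46) recv 91: fwd
Round 4: pos3(id53) recv 91: fwd
Round 5: pos4(id41) recv 91: fwd
Round 6: pos5(id91) recv 91: ELECTED
Message ID 53 originates at pos 3; dropped at pos 5 in round 2

Answer: 2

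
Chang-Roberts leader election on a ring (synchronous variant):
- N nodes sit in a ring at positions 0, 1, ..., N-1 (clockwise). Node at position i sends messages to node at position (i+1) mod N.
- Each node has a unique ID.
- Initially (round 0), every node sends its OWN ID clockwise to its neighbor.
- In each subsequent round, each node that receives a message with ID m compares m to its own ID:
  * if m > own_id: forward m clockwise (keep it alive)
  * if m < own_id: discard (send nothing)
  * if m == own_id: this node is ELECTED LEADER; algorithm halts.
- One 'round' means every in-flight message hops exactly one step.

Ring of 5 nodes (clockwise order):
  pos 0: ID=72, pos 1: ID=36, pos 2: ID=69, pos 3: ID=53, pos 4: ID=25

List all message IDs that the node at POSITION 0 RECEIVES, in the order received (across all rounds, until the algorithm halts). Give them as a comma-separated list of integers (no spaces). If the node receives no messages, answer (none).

Answer: 25,53,69,72

Derivation:
Round 1: pos1(id36) recv 72: fwd; pos2(id69) recv 36: drop; pos3(id53) recv 69: fwd; pos4(id25) recv 53: fwd; pos0(id72) recv 25: drop
Round 2: pos2(id69) recv 72: fwd; pos4(id25) recv 69: fwd; pos0(id72) recv 53: drop
Round 3: pos3(id53) recv 72: fwd; pos0(id72) recv 69: drop
Round 4: pos4(id25) recv 72: fwd
Round 5: pos0(id72) recv 72: ELECTED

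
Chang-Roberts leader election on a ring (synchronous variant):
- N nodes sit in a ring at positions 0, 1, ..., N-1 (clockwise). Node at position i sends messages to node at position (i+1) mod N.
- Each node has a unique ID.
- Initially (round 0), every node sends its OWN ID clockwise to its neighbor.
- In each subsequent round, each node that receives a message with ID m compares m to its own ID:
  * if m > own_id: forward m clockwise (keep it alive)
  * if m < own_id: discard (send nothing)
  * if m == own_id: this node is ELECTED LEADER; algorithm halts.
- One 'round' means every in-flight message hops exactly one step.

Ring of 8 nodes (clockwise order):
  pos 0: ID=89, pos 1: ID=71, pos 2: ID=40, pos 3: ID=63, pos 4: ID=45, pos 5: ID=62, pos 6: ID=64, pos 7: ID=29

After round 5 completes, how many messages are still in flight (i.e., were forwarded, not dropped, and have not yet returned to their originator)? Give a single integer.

Round 1: pos1(id71) recv 89: fwd; pos2(id40) recv 71: fwd; pos3(id63) recv 40: drop; pos4(id45) recv 63: fwd; pos5(id62) recv 45: drop; pos6(id64) recv 62: drop; pos7(id29) recv 64: fwd; pos0(id89) recv 29: drop
Round 2: pos2(id40) recv 89: fwd; pos3(id63) recv 71: fwd; pos5(id62) recv 63: fwd; pos0(id89) recv 64: drop
Round 3: pos3(id63) recv 89: fwd; pos4(id45) recv 71: fwd; pos6(id64) recv 63: drop
Round 4: pos4(id45) recv 89: fwd; pos5(id62) recv 71: fwd
Round 5: pos5(id62) recv 89: fwd; pos6(id64) recv 71: fwd
After round 5: 2 messages still in flight

Answer: 2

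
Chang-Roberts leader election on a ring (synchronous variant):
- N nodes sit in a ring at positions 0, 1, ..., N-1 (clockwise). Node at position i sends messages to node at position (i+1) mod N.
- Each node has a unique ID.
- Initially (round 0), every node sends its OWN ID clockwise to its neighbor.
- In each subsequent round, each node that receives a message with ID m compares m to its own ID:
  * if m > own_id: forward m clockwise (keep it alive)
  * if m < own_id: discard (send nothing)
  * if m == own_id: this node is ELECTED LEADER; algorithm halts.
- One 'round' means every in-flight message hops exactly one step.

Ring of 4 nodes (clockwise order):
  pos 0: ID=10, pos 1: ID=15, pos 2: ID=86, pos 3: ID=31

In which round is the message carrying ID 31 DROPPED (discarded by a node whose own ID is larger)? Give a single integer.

Round 1: pos1(id15) recv 10: drop; pos2(id86) recv 15: drop; pos3(id31) recv 86: fwd; pos0(id10) recv 31: fwd
Round 2: pos0(id10) recv 86: fwd; pos1(id15) recv 31: fwd
Round 3: pos1(id15) recv 86: fwd; pos2(id86) recv 31: drop
Round 4: pos2(id86) recv 86: ELECTED
Message ID 31 originates at pos 3; dropped at pos 2 in round 3

Answer: 3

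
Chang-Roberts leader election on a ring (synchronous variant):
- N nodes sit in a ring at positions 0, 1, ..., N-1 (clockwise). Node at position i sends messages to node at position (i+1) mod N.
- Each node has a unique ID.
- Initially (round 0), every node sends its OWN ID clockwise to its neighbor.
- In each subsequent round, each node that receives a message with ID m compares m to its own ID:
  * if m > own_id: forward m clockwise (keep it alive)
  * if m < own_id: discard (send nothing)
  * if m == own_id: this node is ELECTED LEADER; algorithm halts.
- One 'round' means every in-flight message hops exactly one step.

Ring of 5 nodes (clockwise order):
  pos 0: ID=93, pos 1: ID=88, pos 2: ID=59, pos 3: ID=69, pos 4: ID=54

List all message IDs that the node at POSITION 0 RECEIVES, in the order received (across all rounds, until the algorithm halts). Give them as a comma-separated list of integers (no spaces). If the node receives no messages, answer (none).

Answer: 54,69,88,93

Derivation:
Round 1: pos1(id88) recv 93: fwd; pos2(id59) recv 88: fwd; pos3(id69) recv 59: drop; pos4(id54) recv 69: fwd; pos0(id93) recv 54: drop
Round 2: pos2(id59) recv 93: fwd; pos3(id69) recv 88: fwd; pos0(id93) recv 69: drop
Round 3: pos3(id69) recv 93: fwd; pos4(id54) recv 88: fwd
Round 4: pos4(id54) recv 93: fwd; pos0(id93) recv 88: drop
Round 5: pos0(id93) recv 93: ELECTED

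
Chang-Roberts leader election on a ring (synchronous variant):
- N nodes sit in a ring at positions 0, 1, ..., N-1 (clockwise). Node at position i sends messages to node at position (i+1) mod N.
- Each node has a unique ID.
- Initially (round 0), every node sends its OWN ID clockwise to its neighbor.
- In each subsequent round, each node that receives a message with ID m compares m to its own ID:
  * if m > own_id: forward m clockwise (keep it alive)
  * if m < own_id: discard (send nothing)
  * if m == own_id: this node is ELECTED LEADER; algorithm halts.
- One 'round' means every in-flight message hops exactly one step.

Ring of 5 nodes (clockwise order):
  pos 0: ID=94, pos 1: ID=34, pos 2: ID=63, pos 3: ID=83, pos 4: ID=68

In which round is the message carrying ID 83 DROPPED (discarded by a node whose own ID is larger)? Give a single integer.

Round 1: pos1(id34) recv 94: fwd; pos2(id63) recv 34: drop; pos3(id83) recv 63: drop; pos4(id68) recv 83: fwd; pos0(id94) recv 68: drop
Round 2: pos2(id63) recv 94: fwd; pos0(id94) recv 83: drop
Round 3: pos3(id83) recv 94: fwd
Round 4: pos4(id68) recv 94: fwd
Round 5: pos0(id94) recv 94: ELECTED
Message ID 83 originates at pos 3; dropped at pos 0 in round 2

Answer: 2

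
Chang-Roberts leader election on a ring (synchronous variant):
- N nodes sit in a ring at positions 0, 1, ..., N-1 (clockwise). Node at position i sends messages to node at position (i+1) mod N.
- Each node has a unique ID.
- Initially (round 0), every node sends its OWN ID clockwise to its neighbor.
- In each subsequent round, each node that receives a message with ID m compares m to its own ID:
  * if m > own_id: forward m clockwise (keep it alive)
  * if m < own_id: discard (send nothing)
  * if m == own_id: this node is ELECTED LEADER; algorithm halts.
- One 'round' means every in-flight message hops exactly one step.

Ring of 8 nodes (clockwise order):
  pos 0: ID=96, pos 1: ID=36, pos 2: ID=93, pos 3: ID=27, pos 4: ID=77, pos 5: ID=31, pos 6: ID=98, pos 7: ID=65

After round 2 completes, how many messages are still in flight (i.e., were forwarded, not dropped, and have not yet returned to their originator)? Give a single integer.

Round 1: pos1(id36) recv 96: fwd; pos2(id93) recv 36: drop; pos3(id27) recv 93: fwd; pos4(id77) recv 27: drop; pos5(id31) recv 77: fwd; pos6(id98) recv 31: drop; pos7(id65) recv 98: fwd; pos0(id96) recv 65: drop
Round 2: pos2(id93) recv 96: fwd; pos4(id77) recv 93: fwd; pos6(id98) recv 77: drop; pos0(id96) recv 98: fwd
After round 2: 3 messages still in flight

Answer: 3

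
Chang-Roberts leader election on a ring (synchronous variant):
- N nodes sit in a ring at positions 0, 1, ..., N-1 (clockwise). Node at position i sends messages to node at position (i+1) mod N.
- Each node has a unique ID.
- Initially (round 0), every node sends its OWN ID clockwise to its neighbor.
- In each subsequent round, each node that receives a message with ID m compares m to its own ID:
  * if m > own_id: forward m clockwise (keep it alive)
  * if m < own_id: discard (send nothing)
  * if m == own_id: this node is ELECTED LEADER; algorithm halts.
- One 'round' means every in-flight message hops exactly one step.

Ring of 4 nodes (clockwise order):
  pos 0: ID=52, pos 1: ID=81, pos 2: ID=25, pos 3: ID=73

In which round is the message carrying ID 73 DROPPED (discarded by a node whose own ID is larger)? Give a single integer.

Round 1: pos1(id81) recv 52: drop; pos2(id25) recv 81: fwd; pos3(id73) recv 25: drop; pos0(id52) recv 73: fwd
Round 2: pos3(id73) recv 81: fwd; pos1(id81) recv 73: drop
Round 3: pos0(id52) recv 81: fwd
Round 4: pos1(id81) recv 81: ELECTED
Message ID 73 originates at pos 3; dropped at pos 1 in round 2

Answer: 2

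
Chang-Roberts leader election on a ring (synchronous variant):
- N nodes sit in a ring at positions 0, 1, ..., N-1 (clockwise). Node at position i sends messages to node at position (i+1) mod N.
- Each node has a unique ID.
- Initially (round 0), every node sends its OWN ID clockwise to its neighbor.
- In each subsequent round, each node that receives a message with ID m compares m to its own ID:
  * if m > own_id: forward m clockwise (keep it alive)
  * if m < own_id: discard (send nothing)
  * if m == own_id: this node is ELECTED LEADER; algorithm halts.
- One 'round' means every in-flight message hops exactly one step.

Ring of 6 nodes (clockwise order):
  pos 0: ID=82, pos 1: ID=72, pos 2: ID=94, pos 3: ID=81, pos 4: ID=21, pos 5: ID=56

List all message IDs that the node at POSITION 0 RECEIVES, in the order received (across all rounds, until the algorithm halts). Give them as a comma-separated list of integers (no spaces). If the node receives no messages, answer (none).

Round 1: pos1(id72) recv 82: fwd; pos2(id94) recv 72: drop; pos3(id81) recv 94: fwd; pos4(id21) recv 81: fwd; pos5(id56) recv 21: drop; pos0(id82) recv 56: drop
Round 2: pos2(id94) recv 82: drop; pos4(id21) recv 94: fwd; pos5(id56) recv 81: fwd
Round 3: pos5(id56) recv 94: fwd; pos0(id82) recv 81: drop
Round 4: pos0(id82) recv 94: fwd
Round 5: pos1(id72) recv 94: fwd
Round 6: pos2(id94) recv 94: ELECTED

Answer: 56,81,94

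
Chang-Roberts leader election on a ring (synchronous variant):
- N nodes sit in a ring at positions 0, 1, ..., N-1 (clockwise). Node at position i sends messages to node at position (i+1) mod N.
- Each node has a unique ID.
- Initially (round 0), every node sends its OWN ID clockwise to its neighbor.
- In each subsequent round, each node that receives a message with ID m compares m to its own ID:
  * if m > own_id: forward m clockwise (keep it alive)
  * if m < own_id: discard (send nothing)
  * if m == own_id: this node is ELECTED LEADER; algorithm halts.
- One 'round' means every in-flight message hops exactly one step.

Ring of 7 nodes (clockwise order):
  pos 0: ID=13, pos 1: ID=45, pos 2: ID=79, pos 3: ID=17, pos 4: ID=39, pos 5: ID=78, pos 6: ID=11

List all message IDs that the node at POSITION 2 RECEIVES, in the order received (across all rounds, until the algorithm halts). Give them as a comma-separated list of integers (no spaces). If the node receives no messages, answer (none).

Round 1: pos1(id45) recv 13: drop; pos2(id79) recv 45: drop; pos3(id17) recv 79: fwd; pos4(id39) recv 17: drop; pos5(id78) recv 39: drop; pos6(id11) recv 78: fwd; pos0(id13) recv 11: drop
Round 2: pos4(id39) recv 79: fwd; pos0(id13) recv 78: fwd
Round 3: pos5(id78) recv 79: fwd; pos1(id45) recv 78: fwd
Round 4: pos6(id11) recv 79: fwd; pos2(id79) recv 78: drop
Round 5: pos0(id13) recv 79: fwd
Round 6: pos1(id45) recv 79: fwd
Round 7: pos2(id79) recv 79: ELECTED

Answer: 45,78,79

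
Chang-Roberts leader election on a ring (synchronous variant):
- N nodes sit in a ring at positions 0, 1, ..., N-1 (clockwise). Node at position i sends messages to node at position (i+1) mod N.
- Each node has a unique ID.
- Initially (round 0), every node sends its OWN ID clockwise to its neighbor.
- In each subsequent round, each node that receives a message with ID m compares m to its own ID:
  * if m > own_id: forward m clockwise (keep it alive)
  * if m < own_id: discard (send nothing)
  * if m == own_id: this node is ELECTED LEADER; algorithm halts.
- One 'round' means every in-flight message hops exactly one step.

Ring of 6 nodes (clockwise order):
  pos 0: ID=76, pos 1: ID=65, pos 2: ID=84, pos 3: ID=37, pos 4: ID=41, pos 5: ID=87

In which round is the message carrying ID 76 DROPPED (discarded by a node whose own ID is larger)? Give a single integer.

Round 1: pos1(id65) recv 76: fwd; pos2(id84) recv 65: drop; pos3(id37) recv 84: fwd; pos4(id41) recv 37: drop; pos5(id87) recv 41: drop; pos0(id76) recv 87: fwd
Round 2: pos2(id84) recv 76: drop; pos4(id41) recv 84: fwd; pos1(id65) recv 87: fwd
Round 3: pos5(id87) recv 84: drop; pos2(id84) recv 87: fwd
Round 4: pos3(id37) recv 87: fwd
Round 5: pos4(id41) recv 87: fwd
Round 6: pos5(id87) recv 87: ELECTED
Message ID 76 originates at pos 0; dropped at pos 2 in round 2

Answer: 2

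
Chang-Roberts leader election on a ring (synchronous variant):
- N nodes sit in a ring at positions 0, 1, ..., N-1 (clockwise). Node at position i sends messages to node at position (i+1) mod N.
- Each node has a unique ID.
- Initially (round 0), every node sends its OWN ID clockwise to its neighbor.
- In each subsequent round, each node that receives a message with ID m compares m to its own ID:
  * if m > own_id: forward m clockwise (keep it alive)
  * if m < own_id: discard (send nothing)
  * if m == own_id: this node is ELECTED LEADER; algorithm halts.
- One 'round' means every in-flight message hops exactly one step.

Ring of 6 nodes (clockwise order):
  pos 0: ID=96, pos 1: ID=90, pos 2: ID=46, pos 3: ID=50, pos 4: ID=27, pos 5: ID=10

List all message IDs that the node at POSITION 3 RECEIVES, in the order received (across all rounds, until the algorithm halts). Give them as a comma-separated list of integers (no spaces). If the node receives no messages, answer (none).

Round 1: pos1(id90) recv 96: fwd; pos2(id46) recv 90: fwd; pos3(id50) recv 46: drop; pos4(id27) recv 50: fwd; pos5(id10) recv 27: fwd; pos0(id96) recv 10: drop
Round 2: pos2(id46) recv 96: fwd; pos3(id50) recv 90: fwd; pos5(id10) recv 50: fwd; pos0(id96) recv 27: drop
Round 3: pos3(id50) recv 96: fwd; pos4(id27) recv 90: fwd; pos0(id96) recv 50: drop
Round 4: pos4(id27) recv 96: fwd; pos5(id10) recv 90: fwd
Round 5: pos5(id10) recv 96: fwd; pos0(id96) recv 90: drop
Round 6: pos0(id96) recv 96: ELECTED

Answer: 46,90,96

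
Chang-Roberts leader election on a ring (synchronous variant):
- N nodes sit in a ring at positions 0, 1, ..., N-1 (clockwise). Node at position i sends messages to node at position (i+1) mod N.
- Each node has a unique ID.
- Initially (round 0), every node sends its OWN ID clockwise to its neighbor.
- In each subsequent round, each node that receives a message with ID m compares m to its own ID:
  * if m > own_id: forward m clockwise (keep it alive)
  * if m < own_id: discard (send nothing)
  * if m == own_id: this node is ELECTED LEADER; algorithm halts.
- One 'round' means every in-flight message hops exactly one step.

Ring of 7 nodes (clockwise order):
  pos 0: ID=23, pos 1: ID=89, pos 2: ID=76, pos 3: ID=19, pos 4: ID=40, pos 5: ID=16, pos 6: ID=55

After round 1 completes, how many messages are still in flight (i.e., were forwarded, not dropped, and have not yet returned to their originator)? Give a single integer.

Round 1: pos1(id89) recv 23: drop; pos2(id76) recv 89: fwd; pos3(id19) recv 76: fwd; pos4(id40) recv 19: drop; pos5(id16) recv 40: fwd; pos6(id55) recv 16: drop; pos0(id23) recv 55: fwd
After round 1: 4 messages still in flight

Answer: 4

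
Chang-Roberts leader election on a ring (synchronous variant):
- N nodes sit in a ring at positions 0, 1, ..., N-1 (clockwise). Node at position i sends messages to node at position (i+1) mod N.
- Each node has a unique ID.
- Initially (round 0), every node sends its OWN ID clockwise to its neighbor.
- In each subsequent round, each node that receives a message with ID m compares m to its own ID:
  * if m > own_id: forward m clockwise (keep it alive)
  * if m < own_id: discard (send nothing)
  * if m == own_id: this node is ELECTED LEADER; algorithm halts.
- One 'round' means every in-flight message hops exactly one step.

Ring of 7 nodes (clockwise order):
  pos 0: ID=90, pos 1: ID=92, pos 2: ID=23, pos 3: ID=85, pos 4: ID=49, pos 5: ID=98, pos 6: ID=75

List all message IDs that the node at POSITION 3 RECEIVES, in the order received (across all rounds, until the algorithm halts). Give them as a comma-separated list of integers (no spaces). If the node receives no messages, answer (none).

Round 1: pos1(id92) recv 90: drop; pos2(id23) recv 92: fwd; pos3(id85) recv 23: drop; pos4(id49) recv 85: fwd; pos5(id98) recv 49: drop; pos6(id75) recv 98: fwd; pos0(id90) recv 75: drop
Round 2: pos3(id85) recv 92: fwd; pos5(id98) recv 85: drop; pos0(id90) recv 98: fwd
Round 3: pos4(id49) recv 92: fwd; pos1(id92) recv 98: fwd
Round 4: pos5(id98) recv 92: drop; pos2(id23) recv 98: fwd
Round 5: pos3(id85) recv 98: fwd
Round 6: pos4(id49) recv 98: fwd
Round 7: pos5(id98) recv 98: ELECTED

Answer: 23,92,98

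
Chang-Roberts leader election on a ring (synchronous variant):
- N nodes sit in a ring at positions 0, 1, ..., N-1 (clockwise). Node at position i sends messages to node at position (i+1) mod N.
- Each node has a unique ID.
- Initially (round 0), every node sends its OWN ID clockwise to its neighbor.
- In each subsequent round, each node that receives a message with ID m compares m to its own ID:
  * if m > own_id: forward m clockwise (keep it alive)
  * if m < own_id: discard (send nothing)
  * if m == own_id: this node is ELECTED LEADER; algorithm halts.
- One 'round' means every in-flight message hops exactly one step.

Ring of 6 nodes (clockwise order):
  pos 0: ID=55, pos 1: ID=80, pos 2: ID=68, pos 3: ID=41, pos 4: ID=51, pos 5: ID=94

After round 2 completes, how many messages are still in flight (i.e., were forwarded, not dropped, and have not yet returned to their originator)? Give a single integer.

Round 1: pos1(id80) recv 55: drop; pos2(id68) recv 80: fwd; pos3(id41) recv 68: fwd; pos4(id51) recv 41: drop; pos5(id94) recv 51: drop; pos0(id55) recv 94: fwd
Round 2: pos3(id41) recv 80: fwd; pos4(id51) recv 68: fwd; pos1(id80) recv 94: fwd
After round 2: 3 messages still in flight

Answer: 3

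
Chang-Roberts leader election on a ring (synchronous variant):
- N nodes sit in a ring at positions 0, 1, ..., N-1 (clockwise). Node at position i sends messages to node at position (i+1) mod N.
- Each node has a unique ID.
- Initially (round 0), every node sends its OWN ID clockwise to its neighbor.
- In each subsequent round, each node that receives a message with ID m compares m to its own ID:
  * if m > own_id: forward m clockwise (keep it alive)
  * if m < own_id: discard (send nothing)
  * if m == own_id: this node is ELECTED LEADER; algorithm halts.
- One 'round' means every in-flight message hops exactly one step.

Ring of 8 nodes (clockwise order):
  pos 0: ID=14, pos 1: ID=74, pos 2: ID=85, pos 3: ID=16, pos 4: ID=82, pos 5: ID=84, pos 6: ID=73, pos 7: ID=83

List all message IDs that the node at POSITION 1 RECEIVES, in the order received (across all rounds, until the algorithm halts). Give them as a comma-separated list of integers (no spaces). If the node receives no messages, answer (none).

Round 1: pos1(id74) recv 14: drop; pos2(id85) recv 74: drop; pos3(id16) recv 85: fwd; pos4(id82) recv 16: drop; pos5(id84) recv 82: drop; pos6(id73) recv 84: fwd; pos7(id83) recv 73: drop; pos0(id14) recv 83: fwd
Round 2: pos4(id82) recv 85: fwd; pos7(id83) recv 84: fwd; pos1(id74) recv 83: fwd
Round 3: pos5(id84) recv 85: fwd; pos0(id14) recv 84: fwd; pos2(id85) recv 83: drop
Round 4: pos6(id73) recv 85: fwd; pos1(id74) recv 84: fwd
Round 5: pos7(id83) recv 85: fwd; pos2(id85) recv 84: drop
Round 6: pos0(id14) recv 85: fwd
Round 7: pos1(id74) recv 85: fwd
Round 8: pos2(id85) recv 85: ELECTED

Answer: 14,83,84,85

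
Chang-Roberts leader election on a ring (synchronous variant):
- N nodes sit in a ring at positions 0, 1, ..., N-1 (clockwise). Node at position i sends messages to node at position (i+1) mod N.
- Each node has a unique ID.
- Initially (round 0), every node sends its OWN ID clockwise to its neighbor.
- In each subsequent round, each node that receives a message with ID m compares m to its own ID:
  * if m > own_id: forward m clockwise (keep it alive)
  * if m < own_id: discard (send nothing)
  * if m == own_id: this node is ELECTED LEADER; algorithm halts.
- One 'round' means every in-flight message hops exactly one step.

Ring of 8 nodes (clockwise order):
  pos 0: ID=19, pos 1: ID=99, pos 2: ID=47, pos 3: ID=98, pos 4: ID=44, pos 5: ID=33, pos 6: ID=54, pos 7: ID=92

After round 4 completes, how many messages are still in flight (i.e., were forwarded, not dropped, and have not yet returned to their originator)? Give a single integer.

Round 1: pos1(id99) recv 19: drop; pos2(id47) recv 99: fwd; pos3(id98) recv 47: drop; pos4(id44) recv 98: fwd; pos5(id33) recv 44: fwd; pos6(id54) recv 33: drop; pos7(id92) recv 54: drop; pos0(id19) recv 92: fwd
Round 2: pos3(id98) recv 99: fwd; pos5(id33) recv 98: fwd; pos6(id54) recv 44: drop; pos1(id99) recv 92: drop
Round 3: pos4(id44) recv 99: fwd; pos6(id54) recv 98: fwd
Round 4: pos5(id33) recv 99: fwd; pos7(id92) recv 98: fwd
After round 4: 2 messages still in flight

Answer: 2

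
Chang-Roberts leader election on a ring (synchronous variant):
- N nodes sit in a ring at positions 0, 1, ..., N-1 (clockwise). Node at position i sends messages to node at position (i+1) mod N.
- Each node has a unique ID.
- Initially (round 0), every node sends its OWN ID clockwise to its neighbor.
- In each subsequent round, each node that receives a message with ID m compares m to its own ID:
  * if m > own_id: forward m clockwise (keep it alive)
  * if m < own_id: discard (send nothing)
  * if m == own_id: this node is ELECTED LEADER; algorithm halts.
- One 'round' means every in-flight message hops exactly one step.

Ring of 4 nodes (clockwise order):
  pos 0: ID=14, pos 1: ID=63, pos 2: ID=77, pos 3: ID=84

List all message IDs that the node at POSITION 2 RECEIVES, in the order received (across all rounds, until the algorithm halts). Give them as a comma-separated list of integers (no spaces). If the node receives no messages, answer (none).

Round 1: pos1(id63) recv 14: drop; pos2(id77) recv 63: drop; pos3(id84) recv 77: drop; pos0(id14) recv 84: fwd
Round 2: pos1(id63) recv 84: fwd
Round 3: pos2(id77) recv 84: fwd
Round 4: pos3(id84) recv 84: ELECTED

Answer: 63,84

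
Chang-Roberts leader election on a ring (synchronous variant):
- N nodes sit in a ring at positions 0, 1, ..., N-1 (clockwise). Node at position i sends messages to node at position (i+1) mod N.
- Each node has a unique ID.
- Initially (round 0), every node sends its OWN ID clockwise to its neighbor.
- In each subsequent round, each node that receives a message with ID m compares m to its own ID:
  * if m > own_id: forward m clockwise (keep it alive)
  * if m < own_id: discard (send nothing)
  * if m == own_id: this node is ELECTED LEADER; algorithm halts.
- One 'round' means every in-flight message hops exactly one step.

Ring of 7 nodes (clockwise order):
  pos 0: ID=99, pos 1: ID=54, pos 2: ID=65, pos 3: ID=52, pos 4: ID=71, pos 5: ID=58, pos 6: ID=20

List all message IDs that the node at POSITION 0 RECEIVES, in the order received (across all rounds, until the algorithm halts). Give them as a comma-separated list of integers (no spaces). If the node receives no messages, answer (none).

Round 1: pos1(id54) recv 99: fwd; pos2(id65) recv 54: drop; pos3(id52) recv 65: fwd; pos4(id71) recv 52: drop; pos5(id58) recv 71: fwd; pos6(id20) recv 58: fwd; pos0(id99) recv 20: drop
Round 2: pos2(id65) recv 99: fwd; pos4(id71) recv 65: drop; pos6(id20) recv 71: fwd; pos0(id99) recv 58: drop
Round 3: pos3(id52) recv 99: fwd; pos0(id99) recv 71: drop
Round 4: pos4(id71) recv 99: fwd
Round 5: pos5(id58) recv 99: fwd
Round 6: pos6(id20) recv 99: fwd
Round 7: pos0(id99) recv 99: ELECTED

Answer: 20,58,71,99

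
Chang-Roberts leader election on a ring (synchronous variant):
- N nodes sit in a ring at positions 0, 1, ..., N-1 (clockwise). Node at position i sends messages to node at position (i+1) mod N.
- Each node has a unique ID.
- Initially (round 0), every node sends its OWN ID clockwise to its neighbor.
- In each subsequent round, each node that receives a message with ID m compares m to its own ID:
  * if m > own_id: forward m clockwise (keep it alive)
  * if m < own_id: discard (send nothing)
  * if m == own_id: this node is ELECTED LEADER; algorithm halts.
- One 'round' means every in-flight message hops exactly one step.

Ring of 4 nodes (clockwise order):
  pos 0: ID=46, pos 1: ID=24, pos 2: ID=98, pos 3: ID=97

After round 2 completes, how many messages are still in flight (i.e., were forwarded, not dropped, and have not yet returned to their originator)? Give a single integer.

Answer: 2

Derivation:
Round 1: pos1(id24) recv 46: fwd; pos2(id98) recv 24: drop; pos3(id97) recv 98: fwd; pos0(id46) recv 97: fwd
Round 2: pos2(id98) recv 46: drop; pos0(id46) recv 98: fwd; pos1(id24) recv 97: fwd
After round 2: 2 messages still in flight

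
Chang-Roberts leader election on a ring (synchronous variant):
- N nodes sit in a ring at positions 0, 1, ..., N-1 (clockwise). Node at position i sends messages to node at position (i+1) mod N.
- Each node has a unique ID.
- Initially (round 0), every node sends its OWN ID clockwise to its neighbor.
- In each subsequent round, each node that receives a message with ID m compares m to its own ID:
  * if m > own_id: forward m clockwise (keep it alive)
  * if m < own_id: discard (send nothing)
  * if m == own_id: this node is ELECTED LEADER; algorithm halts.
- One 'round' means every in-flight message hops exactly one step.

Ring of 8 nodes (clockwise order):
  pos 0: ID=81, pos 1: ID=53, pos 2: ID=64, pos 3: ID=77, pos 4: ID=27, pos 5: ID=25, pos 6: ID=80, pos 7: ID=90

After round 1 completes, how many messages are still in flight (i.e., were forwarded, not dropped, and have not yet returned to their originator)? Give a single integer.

Answer: 4

Derivation:
Round 1: pos1(id53) recv 81: fwd; pos2(id64) recv 53: drop; pos3(id77) recv 64: drop; pos4(id27) recv 77: fwd; pos5(id25) recv 27: fwd; pos6(id80) recv 25: drop; pos7(id90) recv 80: drop; pos0(id81) recv 90: fwd
After round 1: 4 messages still in flight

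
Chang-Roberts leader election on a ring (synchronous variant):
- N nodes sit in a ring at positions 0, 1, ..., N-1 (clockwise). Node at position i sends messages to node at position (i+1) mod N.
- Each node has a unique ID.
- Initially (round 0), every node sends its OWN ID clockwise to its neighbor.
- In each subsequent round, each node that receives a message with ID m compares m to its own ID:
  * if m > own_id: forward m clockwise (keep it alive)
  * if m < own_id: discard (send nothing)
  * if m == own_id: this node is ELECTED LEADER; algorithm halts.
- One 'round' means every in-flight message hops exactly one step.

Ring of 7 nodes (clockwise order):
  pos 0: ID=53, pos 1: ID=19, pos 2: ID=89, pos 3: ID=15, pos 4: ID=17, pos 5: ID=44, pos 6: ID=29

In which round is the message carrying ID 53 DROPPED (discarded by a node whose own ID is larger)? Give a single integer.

Round 1: pos1(id19) recv 53: fwd; pos2(id89) recv 19: drop; pos3(id15) recv 89: fwd; pos4(id17) recv 15: drop; pos5(id44) recv 17: drop; pos6(id29) recv 44: fwd; pos0(id53) recv 29: drop
Round 2: pos2(id89) recv 53: drop; pos4(id17) recv 89: fwd; pos0(id53) recv 44: drop
Round 3: pos5(id44) recv 89: fwd
Round 4: pos6(id29) recv 89: fwd
Round 5: pos0(id53) recv 89: fwd
Round 6: pos1(id19) recv 89: fwd
Round 7: pos2(id89) recv 89: ELECTED
Message ID 53 originates at pos 0; dropped at pos 2 in round 2

Answer: 2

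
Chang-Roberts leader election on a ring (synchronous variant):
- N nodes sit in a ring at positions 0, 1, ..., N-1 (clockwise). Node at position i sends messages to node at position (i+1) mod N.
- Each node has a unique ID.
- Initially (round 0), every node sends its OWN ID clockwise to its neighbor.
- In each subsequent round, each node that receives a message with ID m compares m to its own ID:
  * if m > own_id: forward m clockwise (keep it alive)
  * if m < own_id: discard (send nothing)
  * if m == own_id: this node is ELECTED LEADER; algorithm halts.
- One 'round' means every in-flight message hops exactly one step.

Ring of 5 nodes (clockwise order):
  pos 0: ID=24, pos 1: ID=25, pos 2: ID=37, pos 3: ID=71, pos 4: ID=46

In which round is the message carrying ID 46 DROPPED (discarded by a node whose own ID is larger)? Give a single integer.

Round 1: pos1(id25) recv 24: drop; pos2(id37) recv 25: drop; pos3(id71) recv 37: drop; pos4(id46) recv 71: fwd; pos0(id24) recv 46: fwd
Round 2: pos0(id24) recv 71: fwd; pos1(id25) recv 46: fwd
Round 3: pos1(id25) recv 71: fwd; pos2(id37) recv 46: fwd
Round 4: pos2(id37) recv 71: fwd; pos3(id71) recv 46: drop
Round 5: pos3(id71) recv 71: ELECTED
Message ID 46 originates at pos 4; dropped at pos 3 in round 4

Answer: 4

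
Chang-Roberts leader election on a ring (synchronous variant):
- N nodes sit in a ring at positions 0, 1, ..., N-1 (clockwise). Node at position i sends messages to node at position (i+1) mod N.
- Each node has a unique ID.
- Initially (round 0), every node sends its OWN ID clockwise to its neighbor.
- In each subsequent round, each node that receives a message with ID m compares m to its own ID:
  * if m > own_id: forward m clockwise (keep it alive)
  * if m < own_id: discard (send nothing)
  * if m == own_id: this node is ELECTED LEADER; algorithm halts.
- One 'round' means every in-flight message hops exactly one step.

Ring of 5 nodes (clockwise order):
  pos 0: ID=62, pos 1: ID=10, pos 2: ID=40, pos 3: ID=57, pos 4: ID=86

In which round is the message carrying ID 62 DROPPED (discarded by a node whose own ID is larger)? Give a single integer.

Round 1: pos1(id10) recv 62: fwd; pos2(id40) recv 10: drop; pos3(id57) recv 40: drop; pos4(id86) recv 57: drop; pos0(id62) recv 86: fwd
Round 2: pos2(id40) recv 62: fwd; pos1(id10) recv 86: fwd
Round 3: pos3(id57) recv 62: fwd; pos2(id40) recv 86: fwd
Round 4: pos4(id86) recv 62: drop; pos3(id57) recv 86: fwd
Round 5: pos4(id86) recv 86: ELECTED
Message ID 62 originates at pos 0; dropped at pos 4 in round 4

Answer: 4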